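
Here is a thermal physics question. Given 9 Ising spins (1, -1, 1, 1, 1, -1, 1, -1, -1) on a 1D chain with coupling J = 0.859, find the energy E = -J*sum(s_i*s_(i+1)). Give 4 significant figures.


Step 1: Nearest-neighbor products: -1, -1, 1, 1, -1, -1, -1, 1
Step 2: Sum of products = -2
Step 3: E = -0.859 * -2 = 1.718

1.718


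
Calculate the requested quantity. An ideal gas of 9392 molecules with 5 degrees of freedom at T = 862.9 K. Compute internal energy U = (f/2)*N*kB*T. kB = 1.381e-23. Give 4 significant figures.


Step 1: f/2 = 5/2 = 2.5
Step 2: N*kB*T = 9392*1.381e-23*862.9 = 1.119e-16
Step 3: U = 2.5 * 1.119e-16 = 2.798e-16 J

2.798e-16


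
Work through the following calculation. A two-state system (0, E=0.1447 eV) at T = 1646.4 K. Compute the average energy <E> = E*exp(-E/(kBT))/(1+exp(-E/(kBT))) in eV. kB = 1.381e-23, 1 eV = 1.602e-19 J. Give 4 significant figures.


Step 1: beta*E = 0.1447*1.602e-19/(1.381e-23*1646.4) = 1.02
Step 2: exp(-beta*E) = 0.3608
Step 3: <E> = 0.1447*0.3608/(1+0.3608) = 0.03836 eV

0.03836


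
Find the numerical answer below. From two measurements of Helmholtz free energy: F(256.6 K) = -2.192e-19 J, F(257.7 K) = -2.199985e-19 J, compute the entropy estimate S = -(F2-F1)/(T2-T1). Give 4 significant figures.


Step 1: dF = F2 - F1 = -2.199985e-19 - (-2.192e-19) = -7.985e-22 J
Step 2: dT = T2 - T1 = 257.7 - 256.6 = 1.1 K
Step 3: S = -dF/dT = -(-7.985e-22)/1.1 = 7.259e-22 J/K

7.259e-22


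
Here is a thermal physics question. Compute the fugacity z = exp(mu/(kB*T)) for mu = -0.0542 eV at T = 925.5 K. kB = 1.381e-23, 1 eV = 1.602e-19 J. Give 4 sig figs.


Step 1: Convert mu to Joules: -0.0542*1.602e-19 = -8.683e-21 J
Step 2: kB*T = 1.381e-23*925.5 = 1.278e-20 J
Step 3: mu/(kB*T) = -0.6793
Step 4: z = exp(-0.6793) = 0.5069

0.5069


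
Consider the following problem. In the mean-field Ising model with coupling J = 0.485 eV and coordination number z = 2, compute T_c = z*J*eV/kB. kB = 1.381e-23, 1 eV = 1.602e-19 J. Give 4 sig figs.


Step 1: z*J = 2*0.485 = 0.97 eV
Step 2: Convert to Joules: 0.97*1.602e-19 = 1.554e-19 J
Step 3: T_c = 1.554e-19 / 1.381e-23 = 1.125e+04 K

1.125e+04


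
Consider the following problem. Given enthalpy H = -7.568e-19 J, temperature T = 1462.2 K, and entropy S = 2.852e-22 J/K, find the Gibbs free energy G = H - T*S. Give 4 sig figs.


Step 1: T*S = 1462.2 * 2.852e-22 = 4.17e-19 J
Step 2: G = H - T*S = -7.568e-19 - 4.17e-19
Step 3: G = -1.174e-18 J

-1.174e-18


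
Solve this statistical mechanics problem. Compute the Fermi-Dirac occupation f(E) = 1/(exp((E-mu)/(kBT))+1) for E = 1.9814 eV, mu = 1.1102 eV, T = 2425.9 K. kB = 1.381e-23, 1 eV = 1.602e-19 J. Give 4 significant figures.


Step 1: (E - mu) = 1.9814 - 1.1102 = 0.8712 eV
Step 2: Convert: (E-mu)*eV = 1.396e-19 J
Step 3: x = (E-mu)*eV/(kB*T) = 4.166
Step 4: f = 1/(exp(4.166)+1) = 0.01528

0.01528


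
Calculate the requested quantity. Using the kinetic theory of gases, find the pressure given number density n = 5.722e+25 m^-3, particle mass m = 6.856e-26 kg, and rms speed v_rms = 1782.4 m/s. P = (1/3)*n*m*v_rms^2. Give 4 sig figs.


Step 1: v_rms^2 = 1782.4^2 = 3.177e+06
Step 2: n*m = 5.722e+25*6.856e-26 = 3.923
Step 3: P = (1/3)*3.923*3.177e+06 = 4.154e+06 Pa

4.154e+06


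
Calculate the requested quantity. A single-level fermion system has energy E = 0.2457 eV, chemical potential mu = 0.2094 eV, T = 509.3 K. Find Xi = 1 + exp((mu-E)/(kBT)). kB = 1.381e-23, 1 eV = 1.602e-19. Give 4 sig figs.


Step 1: (mu - E) = 0.2094 - 0.2457 = -0.0363 eV
Step 2: x = (mu-E)*eV/(kB*T) = -0.0363*1.602e-19/(1.381e-23*509.3) = -0.8268
Step 3: exp(x) = 0.4374
Step 4: Xi = 1 + 0.4374 = 1.437

1.437


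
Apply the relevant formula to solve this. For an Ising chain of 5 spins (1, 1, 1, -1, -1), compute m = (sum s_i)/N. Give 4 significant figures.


Step 1: Count up spins (+1): 3, down spins (-1): 2
Step 2: Total magnetization M = 3 - 2 = 1
Step 3: m = M/N = 1/5 = 0.2

0.2


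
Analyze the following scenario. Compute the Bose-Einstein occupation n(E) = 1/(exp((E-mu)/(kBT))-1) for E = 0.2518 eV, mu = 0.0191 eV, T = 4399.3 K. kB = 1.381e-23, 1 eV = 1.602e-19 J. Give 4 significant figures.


Step 1: (E - mu) = 0.2327 eV
Step 2: x = (E-mu)*eV/(kB*T) = 0.2327*1.602e-19/(1.381e-23*4399.3) = 0.6136
Step 3: exp(x) = 1.847
Step 4: n = 1/(exp(x)-1) = 1.181

1.181


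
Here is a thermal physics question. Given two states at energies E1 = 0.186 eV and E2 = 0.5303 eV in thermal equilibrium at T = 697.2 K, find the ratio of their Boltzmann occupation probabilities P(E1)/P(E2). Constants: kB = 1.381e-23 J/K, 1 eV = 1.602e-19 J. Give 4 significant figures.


Step 1: Compute energy difference dE = E1 - E2 = 0.186 - 0.5303 = -0.3443 eV
Step 2: Convert to Joules: dE_J = -0.3443 * 1.602e-19 = -5.516e-20 J
Step 3: Compute exponent = -dE_J / (kB * T) = -(-5.516e-20) / (1.381e-23 * 697.2) = 5.729
Step 4: P(E1)/P(E2) = exp(5.729) = 307.5

307.5


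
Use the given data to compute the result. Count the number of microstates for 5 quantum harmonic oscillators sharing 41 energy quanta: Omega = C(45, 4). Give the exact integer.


Step 1: Use binomial coefficient C(45, 4)
Step 2: Numerator = 45! / 41!
Step 3: Denominator = 4!
Step 4: Omega = 148995

148995


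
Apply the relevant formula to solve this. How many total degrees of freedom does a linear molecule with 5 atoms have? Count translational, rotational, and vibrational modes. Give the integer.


Step 1: Translational DOF = 3
Step 2: Rotational DOF (linear) = 2
Step 3: Vibrational DOF = 3*5 - 5 = 10
Step 4: Total = 3 + 2 + 10 = 15

15


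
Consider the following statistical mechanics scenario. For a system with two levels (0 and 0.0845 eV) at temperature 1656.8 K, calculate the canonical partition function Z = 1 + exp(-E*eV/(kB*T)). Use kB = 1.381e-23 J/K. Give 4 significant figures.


Step 1: Compute beta*E = E*eV/(kB*T) = 0.0845*1.602e-19/(1.381e-23*1656.8) = 0.5916
Step 2: exp(-beta*E) = exp(-0.5916) = 0.5534
Step 3: Z = 1 + 0.5534 = 1.553

1.553


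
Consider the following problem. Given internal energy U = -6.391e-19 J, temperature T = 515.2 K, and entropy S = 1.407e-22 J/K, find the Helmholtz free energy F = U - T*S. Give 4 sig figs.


Step 1: T*S = 515.2 * 1.407e-22 = 7.249e-20 J
Step 2: F = U - T*S = -6.391e-19 - 7.249e-20
Step 3: F = -7.116e-19 J

-7.116e-19


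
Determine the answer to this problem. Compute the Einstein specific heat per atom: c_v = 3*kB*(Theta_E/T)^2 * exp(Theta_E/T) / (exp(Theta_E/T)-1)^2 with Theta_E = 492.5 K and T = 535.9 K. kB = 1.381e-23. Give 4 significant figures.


Step 1: x = Theta_E/T = 492.5/535.9 = 0.919
Step 2: x^2 = 0.8446
Step 3: exp(x) = 2.507
Step 4: c_v = 3*1.381e-23*0.8446*2.507/(2.507-1)^2 = 3.863e-23

3.863e-23


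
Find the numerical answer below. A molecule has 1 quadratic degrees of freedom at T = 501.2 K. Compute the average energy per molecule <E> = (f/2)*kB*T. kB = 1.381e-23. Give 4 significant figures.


Step 1: f/2 = 1/2 = 0.5
Step 2: kB*T = 1.381e-23 * 501.2 = 6.922e-21
Step 3: <E> = 0.5 * 6.922e-21 = 3.461e-21 J

3.461e-21


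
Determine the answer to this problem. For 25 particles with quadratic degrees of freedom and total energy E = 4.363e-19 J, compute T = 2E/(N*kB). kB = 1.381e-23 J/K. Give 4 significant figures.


Step 1: Numerator = 2*E = 2*4.363e-19 = 8.726e-19 J
Step 2: Denominator = N*kB = 25*1.381e-23 = 3.452e-22
Step 3: T = 8.726e-19 / 3.452e-22 = 2527 K

2527


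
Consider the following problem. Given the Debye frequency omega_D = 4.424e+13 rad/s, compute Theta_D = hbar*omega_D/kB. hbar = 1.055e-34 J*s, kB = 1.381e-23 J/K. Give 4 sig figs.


Step 1: hbar*omega_D = 1.055e-34 * 4.424e+13 = 4.667e-21 J
Step 2: Theta_D = 4.667e-21 / 1.381e-23
Step 3: Theta_D = 338 K

338


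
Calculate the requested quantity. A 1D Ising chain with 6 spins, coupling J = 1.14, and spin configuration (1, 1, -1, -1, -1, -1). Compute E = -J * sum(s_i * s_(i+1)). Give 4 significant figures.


Step 1: Nearest-neighbor products: 1, -1, 1, 1, 1
Step 2: Sum of products = 3
Step 3: E = -1.14 * 3 = -3.42

-3.42


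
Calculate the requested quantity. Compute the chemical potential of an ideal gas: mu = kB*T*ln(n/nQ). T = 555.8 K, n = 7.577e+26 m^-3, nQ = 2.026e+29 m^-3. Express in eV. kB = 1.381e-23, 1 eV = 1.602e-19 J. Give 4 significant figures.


Step 1: n/nQ = 7.577e+26/2.026e+29 = 0.00374
Step 2: ln(n/nQ) = -5.589
Step 3: mu = kB*T*ln(n/nQ) = 7.676e-21*-5.589 = -4.29e-20 J
Step 4: Convert to eV: -4.29e-20/1.602e-19 = -0.2678 eV

-0.2678


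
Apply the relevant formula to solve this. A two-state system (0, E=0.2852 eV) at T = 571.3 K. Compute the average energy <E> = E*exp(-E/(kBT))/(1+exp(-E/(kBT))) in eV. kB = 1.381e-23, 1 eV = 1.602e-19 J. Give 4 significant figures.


Step 1: beta*E = 0.2852*1.602e-19/(1.381e-23*571.3) = 5.791
Step 2: exp(-beta*E) = 0.003055
Step 3: <E> = 0.2852*0.003055/(1+0.003055) = 0.0008686 eV

0.0008686


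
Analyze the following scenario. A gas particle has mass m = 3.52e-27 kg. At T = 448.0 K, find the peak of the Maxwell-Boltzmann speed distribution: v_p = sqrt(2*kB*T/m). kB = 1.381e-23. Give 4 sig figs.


Step 1: Numerator = 2*kB*T = 2*1.381e-23*448.0 = 1.237e-20
Step 2: Ratio = 1.237e-20 / 3.52e-27 = 3.515e+06
Step 3: v_p = sqrt(3.515e+06) = 1875 m/s

1875


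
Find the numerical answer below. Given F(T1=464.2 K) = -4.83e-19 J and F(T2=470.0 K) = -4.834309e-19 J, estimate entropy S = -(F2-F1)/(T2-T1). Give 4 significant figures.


Step 1: dF = F2 - F1 = -4.834309e-19 - (-4.83e-19) = -4.309e-22 J
Step 2: dT = T2 - T1 = 470.0 - 464.2 = 5.8 K
Step 3: S = -dF/dT = -(-4.309e-22)/5.8 = 7.429e-23 J/K

7.429e-23


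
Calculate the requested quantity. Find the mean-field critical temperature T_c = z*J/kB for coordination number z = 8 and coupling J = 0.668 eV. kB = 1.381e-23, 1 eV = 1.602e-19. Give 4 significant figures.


Step 1: z*J = 8*0.668 = 5.344 eV
Step 2: Convert to Joules: 5.344*1.602e-19 = 8.561e-19 J
Step 3: T_c = 8.561e-19 / 1.381e-23 = 6.199e+04 K

6.199e+04


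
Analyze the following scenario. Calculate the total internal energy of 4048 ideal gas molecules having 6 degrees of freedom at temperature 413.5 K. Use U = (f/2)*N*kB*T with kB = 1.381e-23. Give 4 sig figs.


Step 1: f/2 = 6/2 = 3.0
Step 2: N*kB*T = 4048*1.381e-23*413.5 = 2.312e-17
Step 3: U = 3.0 * 2.312e-17 = 6.935e-17 J

6.935e-17


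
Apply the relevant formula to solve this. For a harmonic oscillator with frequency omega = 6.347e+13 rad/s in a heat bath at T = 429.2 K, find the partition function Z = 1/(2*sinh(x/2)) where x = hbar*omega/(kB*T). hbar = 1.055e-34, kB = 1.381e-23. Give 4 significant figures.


Step 1: Compute x = hbar*omega/(kB*T) = 1.055e-34*6.347e+13/(1.381e-23*429.2) = 1.13
Step 2: x/2 = 0.5649
Step 3: sinh(x/2) = 0.5954
Step 4: Z = 1/(2*0.5954) = 0.8398

0.8398


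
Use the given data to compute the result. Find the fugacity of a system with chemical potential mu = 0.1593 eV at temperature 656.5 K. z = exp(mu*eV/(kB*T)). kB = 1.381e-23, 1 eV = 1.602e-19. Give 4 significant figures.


Step 1: Convert mu to Joules: 0.1593*1.602e-19 = 2.552e-20 J
Step 2: kB*T = 1.381e-23*656.5 = 9.066e-21 J
Step 3: mu/(kB*T) = 2.815
Step 4: z = exp(2.815) = 16.69

16.69


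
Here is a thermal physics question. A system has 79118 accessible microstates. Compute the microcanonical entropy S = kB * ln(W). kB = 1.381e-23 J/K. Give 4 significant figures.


Step 1: ln(W) = ln(79118) = 11.28
Step 2: S = kB * ln(W) = 1.381e-23 * 11.28
Step 3: S = 1.558e-22 J/K

1.558e-22


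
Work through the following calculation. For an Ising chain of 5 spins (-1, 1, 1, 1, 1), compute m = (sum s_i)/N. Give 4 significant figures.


Step 1: Count up spins (+1): 4, down spins (-1): 1
Step 2: Total magnetization M = 4 - 1 = 3
Step 3: m = M/N = 3/5 = 0.6

0.6


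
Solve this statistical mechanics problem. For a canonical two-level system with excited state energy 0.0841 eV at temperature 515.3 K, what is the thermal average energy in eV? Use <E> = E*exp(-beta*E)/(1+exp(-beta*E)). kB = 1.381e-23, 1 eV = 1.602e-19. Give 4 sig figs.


Step 1: beta*E = 0.0841*1.602e-19/(1.381e-23*515.3) = 1.893
Step 2: exp(-beta*E) = 0.1506
Step 3: <E> = 0.0841*0.1506/(1+0.1506) = 0.01101 eV

0.01101


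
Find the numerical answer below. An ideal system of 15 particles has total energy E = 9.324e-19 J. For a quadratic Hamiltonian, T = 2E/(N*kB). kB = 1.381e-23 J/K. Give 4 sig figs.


Step 1: Numerator = 2*E = 2*9.324e-19 = 1.865e-18 J
Step 2: Denominator = N*kB = 15*1.381e-23 = 2.071e-22
Step 3: T = 1.865e-18 / 2.071e-22 = 9002 K

9002


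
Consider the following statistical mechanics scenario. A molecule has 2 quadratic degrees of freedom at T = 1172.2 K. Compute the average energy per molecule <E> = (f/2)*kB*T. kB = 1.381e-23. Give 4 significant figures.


Step 1: f/2 = 2/2 = 1
Step 2: kB*T = 1.381e-23 * 1172.2 = 1.619e-20
Step 3: <E> = 1 * 1.619e-20 = 1.619e-20 J

1.619e-20


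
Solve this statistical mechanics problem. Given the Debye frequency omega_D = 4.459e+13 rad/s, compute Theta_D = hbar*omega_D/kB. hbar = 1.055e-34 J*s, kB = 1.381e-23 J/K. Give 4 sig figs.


Step 1: hbar*omega_D = 1.055e-34 * 4.459e+13 = 4.704e-21 J
Step 2: Theta_D = 4.704e-21 / 1.381e-23
Step 3: Theta_D = 340.6 K

340.6


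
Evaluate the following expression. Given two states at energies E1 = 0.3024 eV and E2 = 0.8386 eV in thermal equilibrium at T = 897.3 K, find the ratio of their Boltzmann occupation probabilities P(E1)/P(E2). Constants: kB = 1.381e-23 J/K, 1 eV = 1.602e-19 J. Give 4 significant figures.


Step 1: Compute energy difference dE = E1 - E2 = 0.3024 - 0.8386 = -0.5362 eV
Step 2: Convert to Joules: dE_J = -0.5362 * 1.602e-19 = -8.59e-20 J
Step 3: Compute exponent = -dE_J / (kB * T) = -(-8.59e-20) / (1.381e-23 * 897.3) = 6.932
Step 4: P(E1)/P(E2) = exp(6.932) = 1025

1025


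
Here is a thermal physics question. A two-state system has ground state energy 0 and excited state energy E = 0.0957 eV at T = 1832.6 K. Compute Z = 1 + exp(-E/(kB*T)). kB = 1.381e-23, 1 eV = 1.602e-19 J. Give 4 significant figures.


Step 1: Compute beta*E = E*eV/(kB*T) = 0.0957*1.602e-19/(1.381e-23*1832.6) = 0.6058
Step 2: exp(-beta*E) = exp(-0.6058) = 0.5457
Step 3: Z = 1 + 0.5457 = 1.546

1.546


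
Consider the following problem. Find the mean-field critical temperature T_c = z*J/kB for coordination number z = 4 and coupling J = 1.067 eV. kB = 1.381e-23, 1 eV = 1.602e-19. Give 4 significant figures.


Step 1: z*J = 4*1.067 = 4.268 eV
Step 2: Convert to Joules: 4.268*1.602e-19 = 6.837e-19 J
Step 3: T_c = 6.837e-19 / 1.381e-23 = 4.951e+04 K

4.951e+04


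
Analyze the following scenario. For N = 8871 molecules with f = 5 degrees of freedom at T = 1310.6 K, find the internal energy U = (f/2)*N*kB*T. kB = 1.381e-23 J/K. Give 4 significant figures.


Step 1: f/2 = 5/2 = 2.5
Step 2: N*kB*T = 8871*1.381e-23*1310.6 = 1.606e-16
Step 3: U = 2.5 * 1.606e-16 = 4.014e-16 J

4.014e-16


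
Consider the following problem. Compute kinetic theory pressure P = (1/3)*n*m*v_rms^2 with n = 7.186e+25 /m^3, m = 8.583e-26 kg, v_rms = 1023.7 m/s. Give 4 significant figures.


Step 1: v_rms^2 = 1023.7^2 = 1.048e+06
Step 2: n*m = 7.186e+25*8.583e-26 = 6.168
Step 3: P = (1/3)*6.168*1.048e+06 = 2.155e+06 Pa

2.155e+06


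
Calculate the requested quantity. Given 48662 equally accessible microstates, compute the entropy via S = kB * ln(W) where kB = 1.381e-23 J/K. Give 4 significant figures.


Step 1: ln(W) = ln(48662) = 10.79
Step 2: S = kB * ln(W) = 1.381e-23 * 10.79
Step 3: S = 1.49e-22 J/K

1.49e-22


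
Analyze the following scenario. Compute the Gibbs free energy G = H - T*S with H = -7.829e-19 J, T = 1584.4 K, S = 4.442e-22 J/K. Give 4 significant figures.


Step 1: T*S = 1584.4 * 4.442e-22 = 7.038e-19 J
Step 2: G = H - T*S = -7.829e-19 - 7.038e-19
Step 3: G = -1.487e-18 J

-1.487e-18


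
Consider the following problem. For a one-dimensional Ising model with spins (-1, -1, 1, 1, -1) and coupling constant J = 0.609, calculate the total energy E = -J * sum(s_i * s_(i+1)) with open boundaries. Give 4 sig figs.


Step 1: Nearest-neighbor products: 1, -1, 1, -1
Step 2: Sum of products = 0
Step 3: E = -0.609 * 0 = 0

0


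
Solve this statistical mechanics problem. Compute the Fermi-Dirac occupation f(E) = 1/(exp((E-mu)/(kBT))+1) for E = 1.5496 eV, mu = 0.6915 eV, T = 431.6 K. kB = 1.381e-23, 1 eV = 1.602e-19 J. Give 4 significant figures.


Step 1: (E - mu) = 1.5496 - 0.6915 = 0.8581 eV
Step 2: Convert: (E-mu)*eV = 1.375e-19 J
Step 3: x = (E-mu)*eV/(kB*T) = 23.06
Step 4: f = 1/(exp(23.06)+1) = 9.63e-11

9.63e-11


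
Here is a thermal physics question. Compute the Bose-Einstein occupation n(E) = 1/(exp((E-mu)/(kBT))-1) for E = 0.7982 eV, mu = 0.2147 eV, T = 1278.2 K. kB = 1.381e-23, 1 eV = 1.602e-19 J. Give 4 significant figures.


Step 1: (E - mu) = 0.5835 eV
Step 2: x = (E-mu)*eV/(kB*T) = 0.5835*1.602e-19/(1.381e-23*1278.2) = 5.296
Step 3: exp(x) = 199.4
Step 4: n = 1/(exp(x)-1) = 0.005039

0.005039


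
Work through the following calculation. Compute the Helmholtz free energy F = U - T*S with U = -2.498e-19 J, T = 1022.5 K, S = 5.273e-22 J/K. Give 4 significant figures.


Step 1: T*S = 1022.5 * 5.273e-22 = 5.392e-19 J
Step 2: F = U - T*S = -2.498e-19 - 5.392e-19
Step 3: F = -7.89e-19 J

-7.89e-19


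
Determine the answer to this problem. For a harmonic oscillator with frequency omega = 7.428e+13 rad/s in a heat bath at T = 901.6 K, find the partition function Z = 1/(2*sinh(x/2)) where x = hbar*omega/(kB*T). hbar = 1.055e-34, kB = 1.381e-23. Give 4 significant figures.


Step 1: Compute x = hbar*omega/(kB*T) = 1.055e-34*7.428e+13/(1.381e-23*901.6) = 0.6294
Step 2: x/2 = 0.3147
Step 3: sinh(x/2) = 0.3199
Step 4: Z = 1/(2*0.3199) = 1.563

1.563


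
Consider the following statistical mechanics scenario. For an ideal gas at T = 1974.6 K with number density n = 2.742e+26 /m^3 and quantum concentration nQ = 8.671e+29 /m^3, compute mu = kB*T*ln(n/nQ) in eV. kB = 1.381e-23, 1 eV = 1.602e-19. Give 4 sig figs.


Step 1: n/nQ = 2.742e+26/8.671e+29 = 0.0003162
Step 2: ln(n/nQ) = -8.059
Step 3: mu = kB*T*ln(n/nQ) = 2.727e-20*-8.059 = -2.198e-19 J
Step 4: Convert to eV: -2.198e-19/1.602e-19 = -1.372 eV

-1.372


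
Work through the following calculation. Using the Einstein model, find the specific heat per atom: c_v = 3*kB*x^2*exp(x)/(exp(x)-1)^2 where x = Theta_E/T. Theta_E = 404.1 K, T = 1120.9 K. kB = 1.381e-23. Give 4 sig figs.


Step 1: x = Theta_E/T = 404.1/1120.9 = 0.3605
Step 2: x^2 = 0.13
Step 3: exp(x) = 1.434
Step 4: c_v = 3*1.381e-23*0.13*1.434/(1.434-1)^2 = 4.098e-23

4.098e-23


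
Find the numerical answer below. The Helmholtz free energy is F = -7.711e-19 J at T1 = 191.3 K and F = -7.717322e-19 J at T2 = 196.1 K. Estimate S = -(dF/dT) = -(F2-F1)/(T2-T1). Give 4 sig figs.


Step 1: dF = F2 - F1 = -7.717322e-19 - (-7.711e-19) = -6.322e-22 J
Step 2: dT = T2 - T1 = 196.1 - 191.3 = 4.8 K
Step 3: S = -dF/dT = -(-6.322e-22)/4.8 = 1.317e-22 J/K

1.317e-22


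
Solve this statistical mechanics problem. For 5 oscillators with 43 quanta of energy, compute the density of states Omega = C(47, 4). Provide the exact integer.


Step 1: Use binomial coefficient C(47, 4)
Step 2: Numerator = 47! / 43!
Step 3: Denominator = 4!
Step 4: Omega = 178365

178365


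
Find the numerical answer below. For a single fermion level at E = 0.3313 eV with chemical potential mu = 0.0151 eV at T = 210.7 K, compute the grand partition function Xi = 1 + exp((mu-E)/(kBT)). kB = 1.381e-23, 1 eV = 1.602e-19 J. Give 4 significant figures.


Step 1: (mu - E) = 0.0151 - 0.3313 = -0.3162 eV
Step 2: x = (mu-E)*eV/(kB*T) = -0.3162*1.602e-19/(1.381e-23*210.7) = -17.41
Step 3: exp(x) = 2.751e-08
Step 4: Xi = 1 + 2.751e-08 = 1

1


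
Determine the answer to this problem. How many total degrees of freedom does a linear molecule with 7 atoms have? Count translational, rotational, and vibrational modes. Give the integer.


Step 1: Translational DOF = 3
Step 2: Rotational DOF (linear) = 2
Step 3: Vibrational DOF = 3*7 - 5 = 16
Step 4: Total = 3 + 2 + 16 = 21

21


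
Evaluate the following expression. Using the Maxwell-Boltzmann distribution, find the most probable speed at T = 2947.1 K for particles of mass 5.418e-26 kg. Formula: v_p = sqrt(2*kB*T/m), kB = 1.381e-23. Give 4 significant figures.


Step 1: Numerator = 2*kB*T = 2*1.381e-23*2947.1 = 8.14e-20
Step 2: Ratio = 8.14e-20 / 5.418e-26 = 1.502e+06
Step 3: v_p = sqrt(1.502e+06) = 1226 m/s

1226


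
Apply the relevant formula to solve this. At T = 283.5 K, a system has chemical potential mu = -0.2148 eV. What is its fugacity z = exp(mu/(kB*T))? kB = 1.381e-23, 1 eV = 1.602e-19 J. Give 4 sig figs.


Step 1: Convert mu to Joules: -0.2148*1.602e-19 = -3.441e-20 J
Step 2: kB*T = 1.381e-23*283.5 = 3.915e-21 J
Step 3: mu/(kB*T) = -8.789
Step 4: z = exp(-8.789) = 0.0001524

0.0001524


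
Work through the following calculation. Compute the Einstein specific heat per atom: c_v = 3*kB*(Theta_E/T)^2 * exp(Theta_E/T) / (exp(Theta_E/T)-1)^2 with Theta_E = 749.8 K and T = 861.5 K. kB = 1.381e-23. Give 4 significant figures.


Step 1: x = Theta_E/T = 749.8/861.5 = 0.8703
Step 2: x^2 = 0.7575
Step 3: exp(x) = 2.388
Step 4: c_v = 3*1.381e-23*0.7575*2.388/(2.388-1)^2 = 3.891e-23

3.891e-23


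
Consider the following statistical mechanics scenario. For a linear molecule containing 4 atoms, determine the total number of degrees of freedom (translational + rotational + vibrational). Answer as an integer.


Step 1: Translational DOF = 3
Step 2: Rotational DOF (linear) = 2
Step 3: Vibrational DOF = 3*4 - 5 = 7
Step 4: Total = 3 + 2 + 7 = 12

12


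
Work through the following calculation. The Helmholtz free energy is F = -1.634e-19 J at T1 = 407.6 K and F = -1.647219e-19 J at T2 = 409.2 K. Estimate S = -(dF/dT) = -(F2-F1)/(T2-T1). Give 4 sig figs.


Step 1: dF = F2 - F1 = -1.647219e-19 - (-1.634e-19) = -1.3219e-21 J
Step 2: dT = T2 - T1 = 409.2 - 407.6 = 1.6 K
Step 3: S = -dF/dT = -(-1.3219e-21)/1.6 = 8.262e-22 J/K

8.262e-22


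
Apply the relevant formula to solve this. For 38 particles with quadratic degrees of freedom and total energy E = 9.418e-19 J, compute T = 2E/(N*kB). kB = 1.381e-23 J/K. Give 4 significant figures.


Step 1: Numerator = 2*E = 2*9.418e-19 = 1.884e-18 J
Step 2: Denominator = N*kB = 38*1.381e-23 = 5.248e-22
Step 3: T = 1.884e-18 / 5.248e-22 = 3589 K

3589


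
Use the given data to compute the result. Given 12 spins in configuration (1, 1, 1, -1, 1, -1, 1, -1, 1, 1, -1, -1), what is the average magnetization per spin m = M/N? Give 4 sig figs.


Step 1: Count up spins (+1): 7, down spins (-1): 5
Step 2: Total magnetization M = 7 - 5 = 2
Step 3: m = M/N = 2/12 = 0.1667

0.1667


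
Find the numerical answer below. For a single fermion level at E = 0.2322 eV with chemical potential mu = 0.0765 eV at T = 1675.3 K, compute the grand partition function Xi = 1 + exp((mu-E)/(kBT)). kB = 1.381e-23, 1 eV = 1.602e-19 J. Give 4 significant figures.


Step 1: (mu - E) = 0.0765 - 0.2322 = -0.1557 eV
Step 2: x = (mu-E)*eV/(kB*T) = -0.1557*1.602e-19/(1.381e-23*1675.3) = -1.078
Step 3: exp(x) = 0.3402
Step 4: Xi = 1 + 0.3402 = 1.34

1.34


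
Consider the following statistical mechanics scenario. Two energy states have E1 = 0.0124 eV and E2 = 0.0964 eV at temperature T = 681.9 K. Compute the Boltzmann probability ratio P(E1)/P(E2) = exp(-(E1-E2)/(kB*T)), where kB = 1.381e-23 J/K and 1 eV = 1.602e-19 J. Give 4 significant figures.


Step 1: Compute energy difference dE = E1 - E2 = 0.0124 - 0.0964 = -0.084 eV
Step 2: Convert to Joules: dE_J = -0.084 * 1.602e-19 = -1.346e-20 J
Step 3: Compute exponent = -dE_J / (kB * T) = -(-1.346e-20) / (1.381e-23 * 681.9) = 1.429
Step 4: P(E1)/P(E2) = exp(1.429) = 4.174

4.174


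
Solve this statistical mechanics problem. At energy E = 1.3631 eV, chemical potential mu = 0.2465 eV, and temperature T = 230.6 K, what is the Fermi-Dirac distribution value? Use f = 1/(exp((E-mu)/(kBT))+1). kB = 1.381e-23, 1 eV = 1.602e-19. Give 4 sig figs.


Step 1: (E - mu) = 1.3631 - 0.2465 = 1.117 eV
Step 2: Convert: (E-mu)*eV = 1.789e-19 J
Step 3: x = (E-mu)*eV/(kB*T) = 56.17
Step 4: f = 1/(exp(56.17)+1) = 4.032e-25

4.032e-25


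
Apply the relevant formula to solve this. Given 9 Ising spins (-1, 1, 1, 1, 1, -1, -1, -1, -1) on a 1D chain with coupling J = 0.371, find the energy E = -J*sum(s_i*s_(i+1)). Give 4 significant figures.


Step 1: Nearest-neighbor products: -1, 1, 1, 1, -1, 1, 1, 1
Step 2: Sum of products = 4
Step 3: E = -0.371 * 4 = -1.484

-1.484


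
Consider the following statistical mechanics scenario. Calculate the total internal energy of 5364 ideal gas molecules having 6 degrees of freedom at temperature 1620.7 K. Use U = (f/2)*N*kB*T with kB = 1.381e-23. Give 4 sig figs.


Step 1: f/2 = 6/2 = 3.0
Step 2: N*kB*T = 5364*1.381e-23*1620.7 = 1.201e-16
Step 3: U = 3.0 * 1.201e-16 = 3.602e-16 J

3.602e-16


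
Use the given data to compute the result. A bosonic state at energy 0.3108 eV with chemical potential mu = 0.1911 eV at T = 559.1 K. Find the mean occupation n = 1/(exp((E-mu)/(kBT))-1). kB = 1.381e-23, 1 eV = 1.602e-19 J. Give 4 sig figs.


Step 1: (E - mu) = 0.1197 eV
Step 2: x = (E-mu)*eV/(kB*T) = 0.1197*1.602e-19/(1.381e-23*559.1) = 2.484
Step 3: exp(x) = 11.98
Step 4: n = 1/(exp(x)-1) = 0.09104

0.09104


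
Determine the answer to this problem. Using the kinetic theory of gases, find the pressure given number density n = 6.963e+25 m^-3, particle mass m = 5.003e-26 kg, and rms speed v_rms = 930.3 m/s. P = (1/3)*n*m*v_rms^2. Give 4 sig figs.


Step 1: v_rms^2 = 930.3^2 = 8.655e+05
Step 2: n*m = 6.963e+25*5.003e-26 = 3.484
Step 3: P = (1/3)*3.484*8.655e+05 = 1.005e+06 Pa

1.005e+06


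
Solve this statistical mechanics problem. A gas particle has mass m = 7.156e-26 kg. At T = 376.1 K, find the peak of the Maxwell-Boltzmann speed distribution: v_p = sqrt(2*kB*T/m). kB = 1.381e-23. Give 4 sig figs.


Step 1: Numerator = 2*kB*T = 2*1.381e-23*376.1 = 1.039e-20
Step 2: Ratio = 1.039e-20 / 7.156e-26 = 1.452e+05
Step 3: v_p = sqrt(1.452e+05) = 381 m/s

381


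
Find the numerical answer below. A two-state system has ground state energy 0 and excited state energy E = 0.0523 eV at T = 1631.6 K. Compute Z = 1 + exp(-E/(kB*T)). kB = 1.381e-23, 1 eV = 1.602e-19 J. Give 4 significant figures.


Step 1: Compute beta*E = E*eV/(kB*T) = 0.0523*1.602e-19/(1.381e-23*1631.6) = 0.3718
Step 2: exp(-beta*E) = exp(-0.3718) = 0.6895
Step 3: Z = 1 + 0.6895 = 1.689

1.689


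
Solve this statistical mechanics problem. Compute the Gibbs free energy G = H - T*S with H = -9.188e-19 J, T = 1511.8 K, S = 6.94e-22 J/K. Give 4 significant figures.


Step 1: T*S = 1511.8 * 6.94e-22 = 1.049e-18 J
Step 2: G = H - T*S = -9.188e-19 - 1.049e-18
Step 3: G = -1.968e-18 J

-1.968e-18


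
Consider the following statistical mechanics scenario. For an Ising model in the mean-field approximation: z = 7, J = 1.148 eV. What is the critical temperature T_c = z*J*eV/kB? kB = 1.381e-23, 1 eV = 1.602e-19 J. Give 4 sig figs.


Step 1: z*J = 7*1.148 = 8.036 eV
Step 2: Convert to Joules: 8.036*1.602e-19 = 1.287e-18 J
Step 3: T_c = 1.287e-18 / 1.381e-23 = 9.322e+04 K

9.322e+04


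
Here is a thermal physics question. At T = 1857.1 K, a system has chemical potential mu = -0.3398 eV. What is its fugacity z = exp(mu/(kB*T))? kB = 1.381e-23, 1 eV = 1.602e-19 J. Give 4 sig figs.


Step 1: Convert mu to Joules: -0.3398*1.602e-19 = -5.444e-20 J
Step 2: kB*T = 1.381e-23*1857.1 = 2.565e-20 J
Step 3: mu/(kB*T) = -2.123
Step 4: z = exp(-2.123) = 0.1197

0.1197


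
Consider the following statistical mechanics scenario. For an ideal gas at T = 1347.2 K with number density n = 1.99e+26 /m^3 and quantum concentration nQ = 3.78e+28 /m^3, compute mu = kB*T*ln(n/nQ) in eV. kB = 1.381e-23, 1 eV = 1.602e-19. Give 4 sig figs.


Step 1: n/nQ = 1.99e+26/3.78e+28 = 0.005265
Step 2: ln(n/nQ) = -5.247
Step 3: mu = kB*T*ln(n/nQ) = 1.86e-20*-5.247 = -9.762e-20 J
Step 4: Convert to eV: -9.762e-20/1.602e-19 = -0.6093 eV

-0.6093


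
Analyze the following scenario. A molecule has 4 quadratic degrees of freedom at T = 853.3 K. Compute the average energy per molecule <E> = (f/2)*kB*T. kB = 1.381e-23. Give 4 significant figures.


Step 1: f/2 = 4/2 = 2
Step 2: kB*T = 1.381e-23 * 853.3 = 1.178e-20
Step 3: <E> = 2 * 1.178e-20 = 2.357e-20 J

2.357e-20


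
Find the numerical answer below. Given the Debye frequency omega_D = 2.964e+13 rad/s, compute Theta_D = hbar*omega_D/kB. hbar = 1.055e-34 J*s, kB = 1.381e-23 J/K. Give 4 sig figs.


Step 1: hbar*omega_D = 1.055e-34 * 2.964e+13 = 3.127e-21 J
Step 2: Theta_D = 3.127e-21 / 1.381e-23
Step 3: Theta_D = 226.4 K

226.4


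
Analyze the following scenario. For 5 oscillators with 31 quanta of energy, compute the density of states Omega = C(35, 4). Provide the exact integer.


Step 1: Use binomial coefficient C(35, 4)
Step 2: Numerator = 35! / 31!
Step 3: Denominator = 4!
Step 4: Omega = 52360

52360


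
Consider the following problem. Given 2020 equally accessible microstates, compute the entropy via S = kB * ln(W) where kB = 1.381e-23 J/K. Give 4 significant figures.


Step 1: ln(W) = ln(2020) = 7.611
Step 2: S = kB * ln(W) = 1.381e-23 * 7.611
Step 3: S = 1.051e-22 J/K

1.051e-22


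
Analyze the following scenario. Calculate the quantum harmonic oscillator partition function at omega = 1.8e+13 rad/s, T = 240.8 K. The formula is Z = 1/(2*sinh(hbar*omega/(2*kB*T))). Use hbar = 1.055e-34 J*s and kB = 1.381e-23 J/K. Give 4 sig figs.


Step 1: Compute x = hbar*omega/(kB*T) = 1.055e-34*1.8e+13/(1.381e-23*240.8) = 0.5711
Step 2: x/2 = 0.2855
Step 3: sinh(x/2) = 0.2894
Step 4: Z = 1/(2*0.2894) = 1.728

1.728


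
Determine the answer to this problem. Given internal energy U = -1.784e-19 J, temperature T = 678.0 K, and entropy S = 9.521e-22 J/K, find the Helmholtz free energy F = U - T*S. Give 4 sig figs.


Step 1: T*S = 678.0 * 9.521e-22 = 6.455e-19 J
Step 2: F = U - T*S = -1.784e-19 - 6.455e-19
Step 3: F = -8.239e-19 J

-8.239e-19


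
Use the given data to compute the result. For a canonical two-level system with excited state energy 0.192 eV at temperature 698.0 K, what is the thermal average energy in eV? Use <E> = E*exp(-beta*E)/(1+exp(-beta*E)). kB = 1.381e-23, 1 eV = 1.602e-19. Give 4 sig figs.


Step 1: beta*E = 0.192*1.602e-19/(1.381e-23*698.0) = 3.191
Step 2: exp(-beta*E) = 0.04113
Step 3: <E> = 0.192*0.04113/(1+0.04113) = 0.007586 eV

0.007586


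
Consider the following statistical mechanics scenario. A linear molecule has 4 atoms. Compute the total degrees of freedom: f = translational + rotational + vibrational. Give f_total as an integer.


Step 1: Translational DOF = 3
Step 2: Rotational DOF (linear) = 2
Step 3: Vibrational DOF = 3*4 - 5 = 7
Step 4: Total = 3 + 2 + 7 = 12

12


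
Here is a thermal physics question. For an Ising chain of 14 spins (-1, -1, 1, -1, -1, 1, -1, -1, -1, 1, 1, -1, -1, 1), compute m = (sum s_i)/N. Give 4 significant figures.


Step 1: Count up spins (+1): 5, down spins (-1): 9
Step 2: Total magnetization M = 5 - 9 = -4
Step 3: m = M/N = -4/14 = -0.2857

-0.2857


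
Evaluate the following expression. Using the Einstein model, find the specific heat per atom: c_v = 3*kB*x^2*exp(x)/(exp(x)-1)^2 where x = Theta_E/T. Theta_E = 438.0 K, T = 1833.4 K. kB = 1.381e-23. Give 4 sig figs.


Step 1: x = Theta_E/T = 438.0/1833.4 = 0.2389
Step 2: x^2 = 0.05707
Step 3: exp(x) = 1.27
Step 4: c_v = 3*1.381e-23*0.05707*1.27/(1.27-1)^2 = 4.123e-23

4.123e-23


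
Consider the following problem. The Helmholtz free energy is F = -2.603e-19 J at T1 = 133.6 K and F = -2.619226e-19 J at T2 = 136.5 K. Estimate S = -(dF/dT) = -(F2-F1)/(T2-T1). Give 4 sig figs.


Step 1: dF = F2 - F1 = -2.619226e-19 - (-2.603e-19) = -1.6226e-21 J
Step 2: dT = T2 - T1 = 136.5 - 133.6 = 2.9 K
Step 3: S = -dF/dT = -(-1.6226e-21)/2.9 = 5.595e-22 J/K

5.595e-22


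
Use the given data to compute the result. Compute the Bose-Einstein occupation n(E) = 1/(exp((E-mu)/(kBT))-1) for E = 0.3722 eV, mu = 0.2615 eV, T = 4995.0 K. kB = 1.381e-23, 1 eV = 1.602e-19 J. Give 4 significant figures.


Step 1: (E - mu) = 0.1107 eV
Step 2: x = (E-mu)*eV/(kB*T) = 0.1107*1.602e-19/(1.381e-23*4995.0) = 0.2571
Step 3: exp(x) = 1.293
Step 4: n = 1/(exp(x)-1) = 3.411

3.411


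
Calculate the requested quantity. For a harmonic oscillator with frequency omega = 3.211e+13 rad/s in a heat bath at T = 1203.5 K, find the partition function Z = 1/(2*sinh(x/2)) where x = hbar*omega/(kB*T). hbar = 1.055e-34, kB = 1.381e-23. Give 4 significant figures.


Step 1: Compute x = hbar*omega/(kB*T) = 1.055e-34*3.211e+13/(1.381e-23*1203.5) = 0.2038
Step 2: x/2 = 0.1019
Step 3: sinh(x/2) = 0.1021
Step 4: Z = 1/(2*0.1021) = 4.898

4.898


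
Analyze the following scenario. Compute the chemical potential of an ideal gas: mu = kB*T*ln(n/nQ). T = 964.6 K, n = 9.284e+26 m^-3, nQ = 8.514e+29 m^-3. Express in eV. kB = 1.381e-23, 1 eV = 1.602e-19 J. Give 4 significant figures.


Step 1: n/nQ = 9.284e+26/8.514e+29 = 0.00109
Step 2: ln(n/nQ) = -6.821
Step 3: mu = kB*T*ln(n/nQ) = 1.332e-20*-6.821 = -9.087e-20 J
Step 4: Convert to eV: -9.087e-20/1.602e-19 = -0.5672 eV

-0.5672


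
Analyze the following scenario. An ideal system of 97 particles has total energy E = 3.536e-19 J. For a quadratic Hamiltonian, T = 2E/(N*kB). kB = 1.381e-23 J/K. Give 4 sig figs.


Step 1: Numerator = 2*E = 2*3.536e-19 = 7.072e-19 J
Step 2: Denominator = N*kB = 97*1.381e-23 = 1.34e-21
Step 3: T = 7.072e-19 / 1.34e-21 = 527.9 K

527.9


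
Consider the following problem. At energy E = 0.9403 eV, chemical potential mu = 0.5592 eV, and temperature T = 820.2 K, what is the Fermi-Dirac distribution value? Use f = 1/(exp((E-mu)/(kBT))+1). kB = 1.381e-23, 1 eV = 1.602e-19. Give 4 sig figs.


Step 1: (E - mu) = 0.9403 - 0.5592 = 0.3811 eV
Step 2: Convert: (E-mu)*eV = 6.105e-20 J
Step 3: x = (E-mu)*eV/(kB*T) = 5.39
Step 4: f = 1/(exp(5.39)+1) = 0.004541

0.004541


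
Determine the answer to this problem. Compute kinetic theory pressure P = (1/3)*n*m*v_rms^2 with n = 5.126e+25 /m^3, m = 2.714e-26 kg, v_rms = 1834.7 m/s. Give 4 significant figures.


Step 1: v_rms^2 = 1834.7^2 = 3.366e+06
Step 2: n*m = 5.126e+25*2.714e-26 = 1.391
Step 3: P = (1/3)*1.391*3.366e+06 = 1.561e+06 Pa

1.561e+06


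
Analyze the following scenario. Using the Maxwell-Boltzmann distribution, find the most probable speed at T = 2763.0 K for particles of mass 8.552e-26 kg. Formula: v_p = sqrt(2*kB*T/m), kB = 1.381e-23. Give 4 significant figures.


Step 1: Numerator = 2*kB*T = 2*1.381e-23*2763.0 = 7.631e-20
Step 2: Ratio = 7.631e-20 / 8.552e-26 = 8.924e+05
Step 3: v_p = sqrt(8.924e+05) = 944.6 m/s

944.6


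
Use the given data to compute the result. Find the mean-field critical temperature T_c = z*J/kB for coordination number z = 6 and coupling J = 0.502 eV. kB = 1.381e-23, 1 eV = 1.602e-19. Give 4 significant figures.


Step 1: z*J = 6*0.502 = 3.012 eV
Step 2: Convert to Joules: 3.012*1.602e-19 = 4.825e-19 J
Step 3: T_c = 4.825e-19 / 1.381e-23 = 3.494e+04 K

3.494e+04


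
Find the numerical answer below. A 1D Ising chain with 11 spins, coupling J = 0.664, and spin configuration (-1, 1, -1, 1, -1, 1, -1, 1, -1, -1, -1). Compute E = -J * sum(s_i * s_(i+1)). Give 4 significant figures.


Step 1: Nearest-neighbor products: -1, -1, -1, -1, -1, -1, -1, -1, 1, 1
Step 2: Sum of products = -6
Step 3: E = -0.664 * -6 = 3.984

3.984


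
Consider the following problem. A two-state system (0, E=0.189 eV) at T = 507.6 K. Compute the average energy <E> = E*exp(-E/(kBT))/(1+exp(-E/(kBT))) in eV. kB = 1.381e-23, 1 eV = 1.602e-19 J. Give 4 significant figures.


Step 1: beta*E = 0.189*1.602e-19/(1.381e-23*507.6) = 4.319
Step 2: exp(-beta*E) = 0.01331
Step 3: <E> = 0.189*0.01331/(1+0.01331) = 0.002483 eV

0.002483


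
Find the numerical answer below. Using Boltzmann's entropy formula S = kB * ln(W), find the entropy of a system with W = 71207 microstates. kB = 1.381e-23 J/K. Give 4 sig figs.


Step 1: ln(W) = ln(71207) = 11.17
Step 2: S = kB * ln(W) = 1.381e-23 * 11.17
Step 3: S = 1.543e-22 J/K

1.543e-22


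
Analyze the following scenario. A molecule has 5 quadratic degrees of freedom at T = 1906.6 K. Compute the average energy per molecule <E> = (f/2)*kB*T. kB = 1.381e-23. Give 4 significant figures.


Step 1: f/2 = 5/2 = 2.5
Step 2: kB*T = 1.381e-23 * 1906.6 = 2.633e-20
Step 3: <E> = 2.5 * 2.633e-20 = 6.583e-20 J

6.583e-20


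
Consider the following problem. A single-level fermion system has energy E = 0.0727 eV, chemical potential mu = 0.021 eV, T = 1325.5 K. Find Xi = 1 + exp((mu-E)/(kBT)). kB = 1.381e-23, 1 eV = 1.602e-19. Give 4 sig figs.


Step 1: (mu - E) = 0.021 - 0.0727 = -0.0517 eV
Step 2: x = (mu-E)*eV/(kB*T) = -0.0517*1.602e-19/(1.381e-23*1325.5) = -0.4525
Step 3: exp(x) = 0.6361
Step 4: Xi = 1 + 0.6361 = 1.636

1.636


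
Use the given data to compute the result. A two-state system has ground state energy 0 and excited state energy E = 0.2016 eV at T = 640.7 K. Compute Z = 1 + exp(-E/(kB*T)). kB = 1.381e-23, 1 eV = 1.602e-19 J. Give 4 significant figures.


Step 1: Compute beta*E = E*eV/(kB*T) = 0.2016*1.602e-19/(1.381e-23*640.7) = 3.65
Step 2: exp(-beta*E) = exp(-3.65) = 0.02599
Step 3: Z = 1 + 0.02599 = 1.026

1.026


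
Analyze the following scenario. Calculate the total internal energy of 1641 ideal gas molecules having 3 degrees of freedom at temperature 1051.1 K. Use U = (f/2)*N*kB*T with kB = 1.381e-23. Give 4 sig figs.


Step 1: f/2 = 3/2 = 1.5
Step 2: N*kB*T = 1641*1.381e-23*1051.1 = 2.382e-17
Step 3: U = 1.5 * 2.382e-17 = 3.573e-17 J

3.573e-17


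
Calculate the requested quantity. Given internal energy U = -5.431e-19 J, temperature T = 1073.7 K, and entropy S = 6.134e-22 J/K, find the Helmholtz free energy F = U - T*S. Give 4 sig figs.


Step 1: T*S = 1073.7 * 6.134e-22 = 6.586e-19 J
Step 2: F = U - T*S = -5.431e-19 - 6.586e-19
Step 3: F = -1.202e-18 J

-1.202e-18


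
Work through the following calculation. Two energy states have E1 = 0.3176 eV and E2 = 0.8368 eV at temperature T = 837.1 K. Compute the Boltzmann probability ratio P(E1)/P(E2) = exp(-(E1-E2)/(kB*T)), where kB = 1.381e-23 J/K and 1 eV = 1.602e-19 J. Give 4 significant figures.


Step 1: Compute energy difference dE = E1 - E2 = 0.3176 - 0.8368 = -0.5192 eV
Step 2: Convert to Joules: dE_J = -0.5192 * 1.602e-19 = -8.318e-20 J
Step 3: Compute exponent = -dE_J / (kB * T) = -(-8.318e-20) / (1.381e-23 * 837.1) = 7.195
Step 4: P(E1)/P(E2) = exp(7.195) = 1333

1333


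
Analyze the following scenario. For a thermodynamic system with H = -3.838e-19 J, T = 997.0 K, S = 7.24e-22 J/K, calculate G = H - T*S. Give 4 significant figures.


Step 1: T*S = 997.0 * 7.24e-22 = 7.218e-19 J
Step 2: G = H - T*S = -3.838e-19 - 7.218e-19
Step 3: G = -1.106e-18 J

-1.106e-18


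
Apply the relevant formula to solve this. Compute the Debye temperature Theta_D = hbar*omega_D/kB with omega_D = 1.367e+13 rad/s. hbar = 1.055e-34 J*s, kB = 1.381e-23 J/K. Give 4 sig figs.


Step 1: hbar*omega_D = 1.055e-34 * 1.367e+13 = 1.442e-21 J
Step 2: Theta_D = 1.442e-21 / 1.381e-23
Step 3: Theta_D = 104.4 K

104.4


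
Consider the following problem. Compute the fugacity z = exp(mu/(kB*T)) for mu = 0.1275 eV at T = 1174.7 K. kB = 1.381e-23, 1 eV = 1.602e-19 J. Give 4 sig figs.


Step 1: Convert mu to Joules: 0.1275*1.602e-19 = 2.043e-20 J
Step 2: kB*T = 1.381e-23*1174.7 = 1.622e-20 J
Step 3: mu/(kB*T) = 1.259
Step 4: z = exp(1.259) = 3.522

3.522


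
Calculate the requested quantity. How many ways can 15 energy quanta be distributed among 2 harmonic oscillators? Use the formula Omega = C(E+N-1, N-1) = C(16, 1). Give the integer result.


Step 1: Use binomial coefficient C(16, 1)
Step 2: Numerator = 16! / 15!
Step 3: Denominator = 1!
Step 4: Omega = 16

16
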